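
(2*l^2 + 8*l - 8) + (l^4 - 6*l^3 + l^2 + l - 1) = l^4 - 6*l^3 + 3*l^2 + 9*l - 9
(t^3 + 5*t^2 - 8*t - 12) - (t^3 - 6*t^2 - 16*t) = 11*t^2 + 8*t - 12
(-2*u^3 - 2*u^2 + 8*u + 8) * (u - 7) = -2*u^4 + 12*u^3 + 22*u^2 - 48*u - 56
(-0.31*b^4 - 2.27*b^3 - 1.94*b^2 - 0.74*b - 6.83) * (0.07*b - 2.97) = -0.0217*b^5 + 0.7618*b^4 + 6.6061*b^3 + 5.71*b^2 + 1.7197*b + 20.2851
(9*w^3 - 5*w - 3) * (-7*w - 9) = -63*w^4 - 81*w^3 + 35*w^2 + 66*w + 27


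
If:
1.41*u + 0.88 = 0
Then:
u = -0.62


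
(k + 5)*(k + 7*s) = k^2 + 7*k*s + 5*k + 35*s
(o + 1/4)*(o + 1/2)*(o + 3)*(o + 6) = o^4 + 39*o^3/4 + 199*o^2/8 + 117*o/8 + 9/4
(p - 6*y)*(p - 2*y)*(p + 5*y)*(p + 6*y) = p^4 + 3*p^3*y - 46*p^2*y^2 - 108*p*y^3 + 360*y^4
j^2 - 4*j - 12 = (j - 6)*(j + 2)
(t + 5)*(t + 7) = t^2 + 12*t + 35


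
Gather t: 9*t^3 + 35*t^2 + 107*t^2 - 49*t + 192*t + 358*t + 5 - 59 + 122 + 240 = 9*t^3 + 142*t^2 + 501*t + 308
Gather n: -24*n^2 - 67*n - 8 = -24*n^2 - 67*n - 8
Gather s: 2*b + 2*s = 2*b + 2*s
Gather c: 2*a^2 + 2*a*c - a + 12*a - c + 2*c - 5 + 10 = 2*a^2 + 11*a + c*(2*a + 1) + 5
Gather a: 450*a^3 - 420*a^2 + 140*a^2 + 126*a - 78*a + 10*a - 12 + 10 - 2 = 450*a^3 - 280*a^2 + 58*a - 4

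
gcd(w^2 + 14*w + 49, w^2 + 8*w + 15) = 1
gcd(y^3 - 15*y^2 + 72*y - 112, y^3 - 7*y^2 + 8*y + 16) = y^2 - 8*y + 16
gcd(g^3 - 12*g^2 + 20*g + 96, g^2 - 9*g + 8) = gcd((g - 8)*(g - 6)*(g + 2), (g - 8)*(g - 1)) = g - 8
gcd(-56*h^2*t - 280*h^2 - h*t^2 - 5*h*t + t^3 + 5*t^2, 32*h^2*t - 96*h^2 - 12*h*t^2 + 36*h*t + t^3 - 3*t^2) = -8*h + t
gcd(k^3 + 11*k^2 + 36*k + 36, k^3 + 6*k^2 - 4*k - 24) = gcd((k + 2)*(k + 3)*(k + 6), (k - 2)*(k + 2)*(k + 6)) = k^2 + 8*k + 12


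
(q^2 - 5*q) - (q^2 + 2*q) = -7*q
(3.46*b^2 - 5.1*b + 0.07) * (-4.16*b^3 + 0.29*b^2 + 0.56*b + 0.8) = -14.3936*b^5 + 22.2194*b^4 + 0.1674*b^3 - 0.0676999999999994*b^2 - 4.0408*b + 0.056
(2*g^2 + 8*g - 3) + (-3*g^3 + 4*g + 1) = -3*g^3 + 2*g^2 + 12*g - 2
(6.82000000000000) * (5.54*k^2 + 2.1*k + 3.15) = 37.7828*k^2 + 14.322*k + 21.483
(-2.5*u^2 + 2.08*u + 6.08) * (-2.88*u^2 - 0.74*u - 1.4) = 7.2*u^4 - 4.1404*u^3 - 15.5496*u^2 - 7.4112*u - 8.512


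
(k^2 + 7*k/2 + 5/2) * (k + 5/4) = k^3 + 19*k^2/4 + 55*k/8 + 25/8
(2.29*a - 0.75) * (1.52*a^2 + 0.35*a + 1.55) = 3.4808*a^3 - 0.3385*a^2 + 3.287*a - 1.1625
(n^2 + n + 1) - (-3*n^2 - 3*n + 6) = 4*n^2 + 4*n - 5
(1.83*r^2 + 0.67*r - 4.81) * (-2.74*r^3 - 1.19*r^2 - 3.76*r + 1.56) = -5.0142*r^5 - 4.0135*r^4 + 5.5013*r^3 + 6.0595*r^2 + 19.1308*r - 7.5036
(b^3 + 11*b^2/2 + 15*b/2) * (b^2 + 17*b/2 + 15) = b^5 + 14*b^4 + 277*b^3/4 + 585*b^2/4 + 225*b/2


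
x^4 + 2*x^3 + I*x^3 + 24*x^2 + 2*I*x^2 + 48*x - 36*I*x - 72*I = (x + 2)*(x - 3*I)*(x - 2*I)*(x + 6*I)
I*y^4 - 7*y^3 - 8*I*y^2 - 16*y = y*(y + 4*I)^2*(I*y + 1)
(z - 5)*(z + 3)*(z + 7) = z^3 + 5*z^2 - 29*z - 105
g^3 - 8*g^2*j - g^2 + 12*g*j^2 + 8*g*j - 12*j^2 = (g - 1)*(g - 6*j)*(g - 2*j)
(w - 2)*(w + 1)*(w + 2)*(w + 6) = w^4 + 7*w^3 + 2*w^2 - 28*w - 24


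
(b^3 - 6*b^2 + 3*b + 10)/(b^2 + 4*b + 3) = (b^2 - 7*b + 10)/(b + 3)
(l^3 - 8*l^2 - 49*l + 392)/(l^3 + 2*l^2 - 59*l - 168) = (l - 7)/(l + 3)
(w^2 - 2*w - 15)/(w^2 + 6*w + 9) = (w - 5)/(w + 3)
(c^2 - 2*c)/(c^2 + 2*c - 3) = c*(c - 2)/(c^2 + 2*c - 3)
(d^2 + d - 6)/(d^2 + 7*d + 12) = (d - 2)/(d + 4)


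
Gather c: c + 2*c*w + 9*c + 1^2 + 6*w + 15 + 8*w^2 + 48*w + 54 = c*(2*w + 10) + 8*w^2 + 54*w + 70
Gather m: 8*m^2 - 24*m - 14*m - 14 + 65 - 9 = 8*m^2 - 38*m + 42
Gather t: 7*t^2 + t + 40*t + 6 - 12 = 7*t^2 + 41*t - 6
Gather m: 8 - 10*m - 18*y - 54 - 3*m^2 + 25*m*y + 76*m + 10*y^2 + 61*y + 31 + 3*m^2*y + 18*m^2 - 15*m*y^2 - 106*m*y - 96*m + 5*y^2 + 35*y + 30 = m^2*(3*y + 15) + m*(-15*y^2 - 81*y - 30) + 15*y^2 + 78*y + 15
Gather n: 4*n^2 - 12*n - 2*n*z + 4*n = 4*n^2 + n*(-2*z - 8)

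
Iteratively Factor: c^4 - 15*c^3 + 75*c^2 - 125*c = (c - 5)*(c^3 - 10*c^2 + 25*c) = (c - 5)^2*(c^2 - 5*c) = (c - 5)^3*(c)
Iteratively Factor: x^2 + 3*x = (x)*(x + 3)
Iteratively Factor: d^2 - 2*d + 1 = (d - 1)*(d - 1)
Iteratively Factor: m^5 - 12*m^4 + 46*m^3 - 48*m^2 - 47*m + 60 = (m - 4)*(m^4 - 8*m^3 + 14*m^2 + 8*m - 15) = (m - 5)*(m - 4)*(m^3 - 3*m^2 - m + 3) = (m - 5)*(m - 4)*(m - 3)*(m^2 - 1) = (m - 5)*(m - 4)*(m - 3)*(m + 1)*(m - 1)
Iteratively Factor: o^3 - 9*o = (o - 3)*(o^2 + 3*o) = o*(o - 3)*(o + 3)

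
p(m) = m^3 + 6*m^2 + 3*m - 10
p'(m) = 3*m^2 + 12*m + 3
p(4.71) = 241.72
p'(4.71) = 126.07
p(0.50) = -6.88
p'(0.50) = 9.75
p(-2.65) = 5.58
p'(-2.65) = -7.73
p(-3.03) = 8.18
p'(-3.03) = -5.82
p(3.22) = 95.26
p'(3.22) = 72.75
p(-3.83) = 10.34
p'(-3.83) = 1.05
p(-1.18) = -6.83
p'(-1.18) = -6.98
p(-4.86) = 2.35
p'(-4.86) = 15.54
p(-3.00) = 8.00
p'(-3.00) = -6.00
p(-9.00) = -280.00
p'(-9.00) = 138.00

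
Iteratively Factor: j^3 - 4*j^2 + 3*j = (j - 3)*(j^2 - j) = j*(j - 3)*(j - 1)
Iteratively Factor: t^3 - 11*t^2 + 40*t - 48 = (t - 4)*(t^2 - 7*t + 12) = (t - 4)^2*(t - 3)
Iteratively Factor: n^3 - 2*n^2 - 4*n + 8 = (n + 2)*(n^2 - 4*n + 4) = (n - 2)*(n + 2)*(n - 2)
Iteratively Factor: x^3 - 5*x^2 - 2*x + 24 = (x - 4)*(x^2 - x - 6) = (x - 4)*(x + 2)*(x - 3)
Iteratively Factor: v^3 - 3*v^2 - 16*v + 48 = (v - 3)*(v^2 - 16) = (v - 3)*(v + 4)*(v - 4)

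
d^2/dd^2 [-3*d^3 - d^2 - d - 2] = -18*d - 2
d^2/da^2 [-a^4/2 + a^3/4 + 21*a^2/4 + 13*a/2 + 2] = -6*a^2 + 3*a/2 + 21/2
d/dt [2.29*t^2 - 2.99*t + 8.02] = 4.58*t - 2.99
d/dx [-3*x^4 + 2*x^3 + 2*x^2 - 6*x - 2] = -12*x^3 + 6*x^2 + 4*x - 6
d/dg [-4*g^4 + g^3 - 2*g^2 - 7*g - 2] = -16*g^3 + 3*g^2 - 4*g - 7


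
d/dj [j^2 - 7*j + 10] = 2*j - 7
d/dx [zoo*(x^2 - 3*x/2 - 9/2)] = zoo*(x + 1)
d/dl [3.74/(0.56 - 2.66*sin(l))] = 9.9484*cos(l)/(2.66*sin(l) - 0.56)^2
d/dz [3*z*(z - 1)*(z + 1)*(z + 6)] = 12*z^3 + 54*z^2 - 6*z - 18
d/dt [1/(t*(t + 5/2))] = 2*(-4*t - 5)/(t^2*(4*t^2 + 20*t + 25))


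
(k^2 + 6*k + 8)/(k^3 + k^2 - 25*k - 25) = (k^2 + 6*k + 8)/(k^3 + k^2 - 25*k - 25)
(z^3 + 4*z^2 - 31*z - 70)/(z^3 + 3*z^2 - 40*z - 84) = (z - 5)/(z - 6)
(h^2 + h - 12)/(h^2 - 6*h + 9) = (h + 4)/(h - 3)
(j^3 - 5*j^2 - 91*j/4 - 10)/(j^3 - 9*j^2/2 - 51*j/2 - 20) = (j + 1/2)/(j + 1)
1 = 1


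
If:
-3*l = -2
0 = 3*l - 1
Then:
No Solution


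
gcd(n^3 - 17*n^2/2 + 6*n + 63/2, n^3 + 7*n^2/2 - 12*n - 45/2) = n^2 - 3*n/2 - 9/2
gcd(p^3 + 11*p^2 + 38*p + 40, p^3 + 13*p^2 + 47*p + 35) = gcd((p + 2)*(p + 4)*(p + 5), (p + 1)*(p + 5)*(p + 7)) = p + 5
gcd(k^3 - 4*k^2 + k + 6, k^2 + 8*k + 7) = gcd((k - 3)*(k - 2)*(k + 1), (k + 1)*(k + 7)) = k + 1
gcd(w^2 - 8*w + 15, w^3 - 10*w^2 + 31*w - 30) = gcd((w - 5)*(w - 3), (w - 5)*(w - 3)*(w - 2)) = w^2 - 8*w + 15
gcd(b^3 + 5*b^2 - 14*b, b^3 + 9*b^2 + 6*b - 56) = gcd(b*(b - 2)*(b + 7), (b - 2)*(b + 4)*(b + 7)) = b^2 + 5*b - 14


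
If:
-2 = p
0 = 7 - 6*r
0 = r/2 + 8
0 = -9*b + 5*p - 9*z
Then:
No Solution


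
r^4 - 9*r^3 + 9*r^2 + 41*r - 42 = (r - 7)*(r - 3)*(r - 1)*(r + 2)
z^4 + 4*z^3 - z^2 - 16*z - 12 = (z - 2)*(z + 1)*(z + 2)*(z + 3)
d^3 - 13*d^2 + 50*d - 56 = (d - 7)*(d - 4)*(d - 2)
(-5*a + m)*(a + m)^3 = -5*a^4 - 14*a^3*m - 12*a^2*m^2 - 2*a*m^3 + m^4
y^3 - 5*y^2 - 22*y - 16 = (y - 8)*(y + 1)*(y + 2)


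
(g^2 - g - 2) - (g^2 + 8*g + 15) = -9*g - 17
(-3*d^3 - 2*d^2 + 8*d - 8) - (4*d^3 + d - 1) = -7*d^3 - 2*d^2 + 7*d - 7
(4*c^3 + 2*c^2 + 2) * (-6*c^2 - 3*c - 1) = -24*c^5 - 24*c^4 - 10*c^3 - 14*c^2 - 6*c - 2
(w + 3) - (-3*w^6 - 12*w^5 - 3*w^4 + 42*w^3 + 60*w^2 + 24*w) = 3*w^6 + 12*w^5 + 3*w^4 - 42*w^3 - 60*w^2 - 23*w + 3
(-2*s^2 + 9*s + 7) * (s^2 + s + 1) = -2*s^4 + 7*s^3 + 14*s^2 + 16*s + 7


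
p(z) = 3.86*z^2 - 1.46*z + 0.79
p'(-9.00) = -70.94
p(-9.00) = 326.59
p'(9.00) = 68.02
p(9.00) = 300.31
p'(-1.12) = -10.11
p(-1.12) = 7.27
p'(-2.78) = -22.92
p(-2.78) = 34.68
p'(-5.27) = -42.14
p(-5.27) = 115.69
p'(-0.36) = -4.24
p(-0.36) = 1.82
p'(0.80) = 4.72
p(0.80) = 2.09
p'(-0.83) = -7.87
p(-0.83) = 4.66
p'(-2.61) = -21.61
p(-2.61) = 30.90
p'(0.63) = 3.40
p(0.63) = 1.40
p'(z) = 7.72*z - 1.46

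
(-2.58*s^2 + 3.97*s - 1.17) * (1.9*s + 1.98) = -4.902*s^3 + 2.4346*s^2 + 5.6376*s - 2.3166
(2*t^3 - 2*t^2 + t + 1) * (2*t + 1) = 4*t^4 - 2*t^3 + 3*t + 1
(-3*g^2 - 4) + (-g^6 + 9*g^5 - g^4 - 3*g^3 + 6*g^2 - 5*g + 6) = -g^6 + 9*g^5 - g^4 - 3*g^3 + 3*g^2 - 5*g + 2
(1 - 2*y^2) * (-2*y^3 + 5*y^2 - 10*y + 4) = 4*y^5 - 10*y^4 + 18*y^3 - 3*y^2 - 10*y + 4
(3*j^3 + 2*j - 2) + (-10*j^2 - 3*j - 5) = 3*j^3 - 10*j^2 - j - 7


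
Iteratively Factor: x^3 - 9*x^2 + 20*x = (x - 4)*(x^2 - 5*x) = (x - 5)*(x - 4)*(x)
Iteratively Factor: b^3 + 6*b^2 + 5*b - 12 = (b + 3)*(b^2 + 3*b - 4) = (b - 1)*(b + 3)*(b + 4)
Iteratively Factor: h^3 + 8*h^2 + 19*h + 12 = (h + 4)*(h^2 + 4*h + 3) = (h + 3)*(h + 4)*(h + 1)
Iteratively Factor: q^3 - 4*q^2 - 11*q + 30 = (q + 3)*(q^2 - 7*q + 10) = (q - 5)*(q + 3)*(q - 2)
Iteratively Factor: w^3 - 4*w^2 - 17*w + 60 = (w - 5)*(w^2 + w - 12) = (w - 5)*(w + 4)*(w - 3)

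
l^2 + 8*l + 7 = (l + 1)*(l + 7)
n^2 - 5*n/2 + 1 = (n - 2)*(n - 1/2)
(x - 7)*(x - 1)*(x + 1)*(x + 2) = x^4 - 5*x^3 - 15*x^2 + 5*x + 14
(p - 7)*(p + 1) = p^2 - 6*p - 7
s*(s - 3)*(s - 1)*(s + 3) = s^4 - s^3 - 9*s^2 + 9*s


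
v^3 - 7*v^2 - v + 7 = (v - 7)*(v - 1)*(v + 1)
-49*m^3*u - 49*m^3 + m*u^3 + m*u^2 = (-7*m + u)*(7*m + u)*(m*u + m)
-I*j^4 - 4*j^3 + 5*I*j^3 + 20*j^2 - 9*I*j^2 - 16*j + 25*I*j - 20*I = (j - 4)*(j - 5*I)*(j + I)*(-I*j + I)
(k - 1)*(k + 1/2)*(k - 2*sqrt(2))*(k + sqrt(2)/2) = k^4 - 3*sqrt(2)*k^3/2 - k^3/2 - 5*k^2/2 + 3*sqrt(2)*k^2/4 + k + 3*sqrt(2)*k/4 + 1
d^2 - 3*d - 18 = (d - 6)*(d + 3)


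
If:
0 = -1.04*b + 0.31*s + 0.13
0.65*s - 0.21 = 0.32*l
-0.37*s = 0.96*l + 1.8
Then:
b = -0.03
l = -1.68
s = -0.50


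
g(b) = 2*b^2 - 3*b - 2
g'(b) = 4*b - 3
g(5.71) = 46.08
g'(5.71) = 19.84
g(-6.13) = 91.54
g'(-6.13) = -27.52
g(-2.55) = 18.66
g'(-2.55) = -13.20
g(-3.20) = 28.08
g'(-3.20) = -15.80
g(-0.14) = -1.54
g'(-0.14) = -3.56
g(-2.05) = 12.56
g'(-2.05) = -11.20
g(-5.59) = 77.27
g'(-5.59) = -25.36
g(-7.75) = 141.38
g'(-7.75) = -34.00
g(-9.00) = 187.00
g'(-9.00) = -39.00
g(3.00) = 7.00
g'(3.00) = 9.00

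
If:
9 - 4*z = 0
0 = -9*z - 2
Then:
No Solution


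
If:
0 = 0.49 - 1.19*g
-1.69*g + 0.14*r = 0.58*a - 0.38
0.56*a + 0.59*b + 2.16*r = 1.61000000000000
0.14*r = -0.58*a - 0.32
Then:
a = -0.55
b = 3.30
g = 0.41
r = -0.01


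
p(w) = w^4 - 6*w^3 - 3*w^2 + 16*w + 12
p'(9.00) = 1420.00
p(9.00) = 2100.00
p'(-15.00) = -17444.00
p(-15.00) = 69972.00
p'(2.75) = -53.44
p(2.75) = -34.28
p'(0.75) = 3.06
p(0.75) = 20.10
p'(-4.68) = -760.18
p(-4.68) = 966.15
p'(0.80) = 1.73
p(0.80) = 20.22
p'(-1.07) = -3.09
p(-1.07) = 0.11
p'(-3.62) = -387.91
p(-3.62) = 371.12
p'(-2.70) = -177.75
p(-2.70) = 118.17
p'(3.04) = -56.21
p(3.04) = -50.24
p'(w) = 4*w^3 - 18*w^2 - 6*w + 16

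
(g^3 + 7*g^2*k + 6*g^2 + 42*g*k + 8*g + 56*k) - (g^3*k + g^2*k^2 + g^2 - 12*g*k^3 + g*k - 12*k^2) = -g^3*k + g^3 - g^2*k^2 + 7*g^2*k + 5*g^2 + 12*g*k^3 + 41*g*k + 8*g + 12*k^2 + 56*k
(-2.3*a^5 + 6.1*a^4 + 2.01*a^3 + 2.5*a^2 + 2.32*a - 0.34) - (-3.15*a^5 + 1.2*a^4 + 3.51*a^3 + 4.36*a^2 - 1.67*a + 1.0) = 0.85*a^5 + 4.9*a^4 - 1.5*a^3 - 1.86*a^2 + 3.99*a - 1.34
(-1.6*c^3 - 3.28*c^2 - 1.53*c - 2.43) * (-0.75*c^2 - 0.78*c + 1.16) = 1.2*c^5 + 3.708*c^4 + 1.8499*c^3 - 0.788899999999999*c^2 + 0.1206*c - 2.8188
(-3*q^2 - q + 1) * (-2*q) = 6*q^3 + 2*q^2 - 2*q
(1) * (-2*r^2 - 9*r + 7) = -2*r^2 - 9*r + 7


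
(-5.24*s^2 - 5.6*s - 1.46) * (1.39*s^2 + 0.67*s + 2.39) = -7.2836*s^4 - 11.2948*s^3 - 18.305*s^2 - 14.3622*s - 3.4894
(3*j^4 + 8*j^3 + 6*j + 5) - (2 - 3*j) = 3*j^4 + 8*j^3 + 9*j + 3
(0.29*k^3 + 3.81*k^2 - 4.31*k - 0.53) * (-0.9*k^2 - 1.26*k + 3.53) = -0.261*k^5 - 3.7944*k^4 + 0.102099999999999*k^3 + 19.3569*k^2 - 14.5465*k - 1.8709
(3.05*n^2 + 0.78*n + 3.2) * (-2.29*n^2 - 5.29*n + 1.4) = -6.9845*n^4 - 17.9207*n^3 - 7.1842*n^2 - 15.836*n + 4.48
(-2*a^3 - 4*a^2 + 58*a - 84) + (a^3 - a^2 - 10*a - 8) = -a^3 - 5*a^2 + 48*a - 92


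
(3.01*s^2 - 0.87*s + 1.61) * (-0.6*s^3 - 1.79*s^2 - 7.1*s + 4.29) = -1.806*s^5 - 4.8659*s^4 - 20.7797*s^3 + 16.208*s^2 - 15.1633*s + 6.9069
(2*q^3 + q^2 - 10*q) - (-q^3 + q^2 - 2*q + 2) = 3*q^3 - 8*q - 2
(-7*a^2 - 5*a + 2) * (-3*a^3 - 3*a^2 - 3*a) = 21*a^5 + 36*a^4 + 30*a^3 + 9*a^2 - 6*a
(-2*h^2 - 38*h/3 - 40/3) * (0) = 0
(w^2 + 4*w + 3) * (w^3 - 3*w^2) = w^5 + w^4 - 9*w^3 - 9*w^2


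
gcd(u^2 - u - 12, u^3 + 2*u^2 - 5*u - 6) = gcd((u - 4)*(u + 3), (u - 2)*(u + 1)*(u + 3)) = u + 3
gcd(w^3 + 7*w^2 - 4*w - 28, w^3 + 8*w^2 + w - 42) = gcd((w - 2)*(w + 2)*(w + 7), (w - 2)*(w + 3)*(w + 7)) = w^2 + 5*w - 14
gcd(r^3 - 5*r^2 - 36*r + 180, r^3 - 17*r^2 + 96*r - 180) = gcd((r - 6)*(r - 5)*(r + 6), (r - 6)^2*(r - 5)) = r^2 - 11*r + 30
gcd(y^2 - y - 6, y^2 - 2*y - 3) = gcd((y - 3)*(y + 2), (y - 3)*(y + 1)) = y - 3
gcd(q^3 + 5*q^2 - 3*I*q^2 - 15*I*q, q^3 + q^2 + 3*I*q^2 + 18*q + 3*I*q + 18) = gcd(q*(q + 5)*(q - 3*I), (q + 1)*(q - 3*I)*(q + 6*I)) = q - 3*I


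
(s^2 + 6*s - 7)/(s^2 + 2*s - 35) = (s - 1)/(s - 5)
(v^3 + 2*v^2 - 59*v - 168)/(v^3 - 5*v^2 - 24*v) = (v + 7)/v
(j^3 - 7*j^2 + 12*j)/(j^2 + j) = (j^2 - 7*j + 12)/(j + 1)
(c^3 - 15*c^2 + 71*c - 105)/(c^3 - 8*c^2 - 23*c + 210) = (c^2 - 8*c + 15)/(c^2 - c - 30)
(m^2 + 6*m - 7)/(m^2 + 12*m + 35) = (m - 1)/(m + 5)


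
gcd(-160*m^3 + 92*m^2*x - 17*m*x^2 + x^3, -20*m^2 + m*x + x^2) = -4*m + x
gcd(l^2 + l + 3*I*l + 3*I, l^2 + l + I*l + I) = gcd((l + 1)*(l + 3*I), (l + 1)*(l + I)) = l + 1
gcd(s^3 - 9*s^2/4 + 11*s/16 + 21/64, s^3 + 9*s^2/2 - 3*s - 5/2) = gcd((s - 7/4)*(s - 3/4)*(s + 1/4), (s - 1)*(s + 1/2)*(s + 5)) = 1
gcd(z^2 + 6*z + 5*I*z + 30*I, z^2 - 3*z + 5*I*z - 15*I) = z + 5*I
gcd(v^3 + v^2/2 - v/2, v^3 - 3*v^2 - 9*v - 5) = v + 1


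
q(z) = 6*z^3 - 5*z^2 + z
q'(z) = 18*z^2 - 10*z + 1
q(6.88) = 1724.17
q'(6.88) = 784.22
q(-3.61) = -351.05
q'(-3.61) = 271.68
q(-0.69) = -5.04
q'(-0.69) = 16.47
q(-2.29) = -100.56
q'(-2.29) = 118.29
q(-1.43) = -29.20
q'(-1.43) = 52.11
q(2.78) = 93.05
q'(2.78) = 112.31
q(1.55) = 11.88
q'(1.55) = 28.74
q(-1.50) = -33.00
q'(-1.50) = 56.50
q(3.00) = 120.00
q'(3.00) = 133.00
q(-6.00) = -1482.00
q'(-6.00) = 709.00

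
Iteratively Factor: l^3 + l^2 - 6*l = (l - 2)*(l^2 + 3*l) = (l - 2)*(l + 3)*(l)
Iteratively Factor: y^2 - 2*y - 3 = (y + 1)*(y - 3)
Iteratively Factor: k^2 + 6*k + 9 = (k + 3)*(k + 3)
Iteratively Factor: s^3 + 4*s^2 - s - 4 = (s + 4)*(s^2 - 1) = (s - 1)*(s + 4)*(s + 1)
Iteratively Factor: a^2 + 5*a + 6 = (a + 2)*(a + 3)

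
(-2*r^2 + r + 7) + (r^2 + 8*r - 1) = -r^2 + 9*r + 6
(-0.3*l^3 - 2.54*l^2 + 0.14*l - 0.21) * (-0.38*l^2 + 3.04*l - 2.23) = 0.114*l^5 + 0.0532000000000001*l^4 - 7.1058*l^3 + 6.1696*l^2 - 0.9506*l + 0.4683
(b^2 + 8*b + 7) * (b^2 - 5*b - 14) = b^4 + 3*b^3 - 47*b^2 - 147*b - 98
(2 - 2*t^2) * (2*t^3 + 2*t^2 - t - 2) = -4*t^5 - 4*t^4 + 6*t^3 + 8*t^2 - 2*t - 4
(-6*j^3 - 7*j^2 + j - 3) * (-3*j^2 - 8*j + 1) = 18*j^5 + 69*j^4 + 47*j^3 - 6*j^2 + 25*j - 3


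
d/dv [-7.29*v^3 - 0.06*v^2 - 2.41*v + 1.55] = -21.87*v^2 - 0.12*v - 2.41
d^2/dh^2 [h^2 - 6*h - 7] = 2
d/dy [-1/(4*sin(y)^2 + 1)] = 4*sin(2*y)/(3 - 2*cos(2*y))^2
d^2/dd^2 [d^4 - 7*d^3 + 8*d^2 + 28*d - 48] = 12*d^2 - 42*d + 16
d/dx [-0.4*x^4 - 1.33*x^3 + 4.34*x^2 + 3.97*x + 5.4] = -1.6*x^3 - 3.99*x^2 + 8.68*x + 3.97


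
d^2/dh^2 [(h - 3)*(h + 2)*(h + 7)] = 6*h + 12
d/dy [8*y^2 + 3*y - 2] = 16*y + 3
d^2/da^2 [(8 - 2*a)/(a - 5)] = -4/(a - 5)^3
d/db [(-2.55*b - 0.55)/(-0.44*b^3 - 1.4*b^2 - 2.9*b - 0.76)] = (-2.244*b^3 - 4.296*b^2 - 1.54*b + 0.343)/(0.1936*b^6 + 1.232*b^5 + 4.512*b^4 + 8.7888*b^3 + 10.538*b^2 + 4.408*b + 0.5776)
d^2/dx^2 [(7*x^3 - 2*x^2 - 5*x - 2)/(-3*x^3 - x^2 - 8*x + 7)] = 2*(39*x^6 + 639*x^5 - 873*x^4 - 286*x^3 + 1998*x^2 - 750*x + 520)/(27*x^9 + 27*x^8 + 225*x^7 - 44*x^6 + 474*x^5 - 837*x^4 + 617*x^3 - 1197*x^2 + 1176*x - 343)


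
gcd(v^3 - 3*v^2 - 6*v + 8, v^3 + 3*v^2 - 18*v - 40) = v^2 - 2*v - 8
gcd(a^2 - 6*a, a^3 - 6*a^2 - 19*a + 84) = 1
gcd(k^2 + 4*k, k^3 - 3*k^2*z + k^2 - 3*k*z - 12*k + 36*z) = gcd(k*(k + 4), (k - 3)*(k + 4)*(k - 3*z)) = k + 4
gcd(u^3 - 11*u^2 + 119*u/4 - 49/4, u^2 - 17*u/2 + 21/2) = u - 7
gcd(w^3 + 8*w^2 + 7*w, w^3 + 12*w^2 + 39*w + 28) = w^2 + 8*w + 7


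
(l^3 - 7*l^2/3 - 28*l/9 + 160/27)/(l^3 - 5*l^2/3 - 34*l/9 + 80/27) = (3*l - 4)/(3*l - 2)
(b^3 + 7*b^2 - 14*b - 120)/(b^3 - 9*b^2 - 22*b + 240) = (b^2 + 2*b - 24)/(b^2 - 14*b + 48)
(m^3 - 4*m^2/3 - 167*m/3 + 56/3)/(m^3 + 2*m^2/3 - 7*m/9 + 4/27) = 9*(m^2 - m - 56)/(9*m^2 + 9*m - 4)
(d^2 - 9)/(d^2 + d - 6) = (d - 3)/(d - 2)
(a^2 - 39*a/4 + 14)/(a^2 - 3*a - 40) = (a - 7/4)/(a + 5)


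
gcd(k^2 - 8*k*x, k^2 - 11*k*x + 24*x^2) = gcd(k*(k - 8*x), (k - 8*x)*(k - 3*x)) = -k + 8*x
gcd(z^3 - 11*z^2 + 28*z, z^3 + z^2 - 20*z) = z^2 - 4*z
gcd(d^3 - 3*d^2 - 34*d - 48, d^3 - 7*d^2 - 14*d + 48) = d^2 - 5*d - 24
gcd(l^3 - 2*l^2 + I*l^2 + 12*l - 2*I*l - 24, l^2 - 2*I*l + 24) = l + 4*I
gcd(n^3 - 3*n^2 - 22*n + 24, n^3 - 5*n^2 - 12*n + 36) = n - 6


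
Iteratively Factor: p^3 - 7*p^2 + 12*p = (p - 3)*(p^2 - 4*p) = (p - 4)*(p - 3)*(p)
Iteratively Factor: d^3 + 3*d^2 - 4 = (d + 2)*(d^2 + d - 2) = (d + 2)^2*(d - 1)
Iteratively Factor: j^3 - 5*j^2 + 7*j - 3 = (j - 1)*(j^2 - 4*j + 3) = (j - 1)^2*(j - 3)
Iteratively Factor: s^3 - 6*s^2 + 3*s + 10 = (s + 1)*(s^2 - 7*s + 10) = (s - 5)*(s + 1)*(s - 2)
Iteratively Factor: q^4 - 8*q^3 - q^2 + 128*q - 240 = (q + 4)*(q^3 - 12*q^2 + 47*q - 60) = (q - 5)*(q + 4)*(q^2 - 7*q + 12) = (q - 5)*(q - 4)*(q + 4)*(q - 3)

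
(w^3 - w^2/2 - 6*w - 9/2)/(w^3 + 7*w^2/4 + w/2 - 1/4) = 2*(2*w^2 - 3*w - 9)/(4*w^2 + 3*w - 1)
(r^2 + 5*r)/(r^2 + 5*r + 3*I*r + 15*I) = r/(r + 3*I)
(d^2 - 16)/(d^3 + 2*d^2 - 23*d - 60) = (d - 4)/(d^2 - 2*d - 15)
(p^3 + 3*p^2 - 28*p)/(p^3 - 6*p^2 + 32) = p*(p + 7)/(p^2 - 2*p - 8)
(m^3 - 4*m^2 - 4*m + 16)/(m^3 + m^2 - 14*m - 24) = (m - 2)/(m + 3)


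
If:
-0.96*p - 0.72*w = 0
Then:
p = -0.75*w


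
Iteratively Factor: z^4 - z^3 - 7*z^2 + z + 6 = (z - 3)*(z^3 + 2*z^2 - z - 2) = (z - 3)*(z - 1)*(z^2 + 3*z + 2) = (z - 3)*(z - 1)*(z + 2)*(z + 1)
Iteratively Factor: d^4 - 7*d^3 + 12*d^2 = (d)*(d^3 - 7*d^2 + 12*d) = d^2*(d^2 - 7*d + 12) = d^2*(d - 4)*(d - 3)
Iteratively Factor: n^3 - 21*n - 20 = (n + 1)*(n^2 - n - 20) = (n - 5)*(n + 1)*(n + 4)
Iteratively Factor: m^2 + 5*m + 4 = (m + 4)*(m + 1)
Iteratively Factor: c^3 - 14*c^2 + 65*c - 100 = (c - 4)*(c^2 - 10*c + 25) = (c - 5)*(c - 4)*(c - 5)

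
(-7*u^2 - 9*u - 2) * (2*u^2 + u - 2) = -14*u^4 - 25*u^3 + u^2 + 16*u + 4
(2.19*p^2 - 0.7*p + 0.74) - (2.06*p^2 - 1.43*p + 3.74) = 0.13*p^2 + 0.73*p - 3.0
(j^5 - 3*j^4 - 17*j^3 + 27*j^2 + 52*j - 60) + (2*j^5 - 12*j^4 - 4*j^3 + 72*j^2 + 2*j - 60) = 3*j^5 - 15*j^4 - 21*j^3 + 99*j^2 + 54*j - 120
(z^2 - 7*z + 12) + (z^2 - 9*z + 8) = 2*z^2 - 16*z + 20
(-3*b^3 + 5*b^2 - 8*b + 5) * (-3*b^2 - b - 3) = 9*b^5 - 12*b^4 + 28*b^3 - 22*b^2 + 19*b - 15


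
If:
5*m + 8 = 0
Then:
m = -8/5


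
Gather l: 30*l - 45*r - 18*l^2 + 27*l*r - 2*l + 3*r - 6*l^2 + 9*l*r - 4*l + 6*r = -24*l^2 + l*(36*r + 24) - 36*r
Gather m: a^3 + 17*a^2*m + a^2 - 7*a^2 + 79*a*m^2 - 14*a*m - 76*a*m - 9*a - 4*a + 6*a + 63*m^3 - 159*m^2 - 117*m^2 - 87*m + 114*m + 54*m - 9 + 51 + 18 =a^3 - 6*a^2 - 7*a + 63*m^3 + m^2*(79*a - 276) + m*(17*a^2 - 90*a + 81) + 60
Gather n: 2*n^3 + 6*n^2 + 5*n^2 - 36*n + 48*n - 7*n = 2*n^3 + 11*n^2 + 5*n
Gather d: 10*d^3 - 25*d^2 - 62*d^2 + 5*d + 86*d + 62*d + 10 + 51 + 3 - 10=10*d^3 - 87*d^2 + 153*d + 54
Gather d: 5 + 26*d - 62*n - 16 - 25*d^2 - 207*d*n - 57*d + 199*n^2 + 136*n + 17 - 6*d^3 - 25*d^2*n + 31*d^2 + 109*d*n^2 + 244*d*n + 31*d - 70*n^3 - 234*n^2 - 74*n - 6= -6*d^3 + d^2*(6 - 25*n) + d*(109*n^2 + 37*n) - 70*n^3 - 35*n^2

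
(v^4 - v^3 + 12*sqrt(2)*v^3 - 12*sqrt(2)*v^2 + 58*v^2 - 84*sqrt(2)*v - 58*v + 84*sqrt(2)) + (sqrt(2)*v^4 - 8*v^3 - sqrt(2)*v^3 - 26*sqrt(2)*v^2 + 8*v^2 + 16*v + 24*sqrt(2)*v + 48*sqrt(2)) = v^4 + sqrt(2)*v^4 - 9*v^3 + 11*sqrt(2)*v^3 - 38*sqrt(2)*v^2 + 66*v^2 - 60*sqrt(2)*v - 42*v + 132*sqrt(2)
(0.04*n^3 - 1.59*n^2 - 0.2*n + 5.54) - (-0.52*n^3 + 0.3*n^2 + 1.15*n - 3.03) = 0.56*n^3 - 1.89*n^2 - 1.35*n + 8.57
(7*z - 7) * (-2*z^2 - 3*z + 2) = -14*z^3 - 7*z^2 + 35*z - 14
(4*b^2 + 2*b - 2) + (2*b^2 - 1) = 6*b^2 + 2*b - 3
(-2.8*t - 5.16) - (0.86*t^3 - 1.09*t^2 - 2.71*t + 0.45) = -0.86*t^3 + 1.09*t^2 - 0.0899999999999999*t - 5.61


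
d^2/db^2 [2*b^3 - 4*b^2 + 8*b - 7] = 12*b - 8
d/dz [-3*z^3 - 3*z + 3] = -9*z^2 - 3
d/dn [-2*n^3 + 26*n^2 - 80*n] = -6*n^2 + 52*n - 80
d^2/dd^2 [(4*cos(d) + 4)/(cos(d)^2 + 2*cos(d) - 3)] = -((cos(2*d) - 1)^2 + 173*cos(d) + 54*cos(2*d) + 3*cos(3*d) + 154)/((cos(d) - 1)^2*(cos(d) + 3)^3)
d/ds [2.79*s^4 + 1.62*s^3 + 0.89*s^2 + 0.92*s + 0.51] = 11.16*s^3 + 4.86*s^2 + 1.78*s + 0.92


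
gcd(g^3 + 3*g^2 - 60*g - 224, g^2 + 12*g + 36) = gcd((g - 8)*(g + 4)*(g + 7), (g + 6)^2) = 1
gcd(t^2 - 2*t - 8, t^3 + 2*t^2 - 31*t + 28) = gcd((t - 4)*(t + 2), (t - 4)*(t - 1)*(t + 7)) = t - 4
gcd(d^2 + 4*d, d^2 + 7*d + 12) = d + 4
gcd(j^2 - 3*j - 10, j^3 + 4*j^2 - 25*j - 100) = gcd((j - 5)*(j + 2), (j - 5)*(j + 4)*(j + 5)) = j - 5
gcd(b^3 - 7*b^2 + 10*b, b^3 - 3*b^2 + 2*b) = b^2 - 2*b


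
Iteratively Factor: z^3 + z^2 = (z + 1)*(z^2) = z*(z + 1)*(z)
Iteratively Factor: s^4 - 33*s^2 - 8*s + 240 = (s - 5)*(s^3 + 5*s^2 - 8*s - 48) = (s - 5)*(s + 4)*(s^2 + s - 12) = (s - 5)*(s + 4)^2*(s - 3)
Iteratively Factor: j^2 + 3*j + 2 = (j + 2)*(j + 1)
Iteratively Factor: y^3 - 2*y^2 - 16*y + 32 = (y - 4)*(y^2 + 2*y - 8) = (y - 4)*(y + 4)*(y - 2)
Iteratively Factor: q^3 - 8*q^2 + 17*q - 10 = (q - 1)*(q^2 - 7*q + 10) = (q - 5)*(q - 1)*(q - 2)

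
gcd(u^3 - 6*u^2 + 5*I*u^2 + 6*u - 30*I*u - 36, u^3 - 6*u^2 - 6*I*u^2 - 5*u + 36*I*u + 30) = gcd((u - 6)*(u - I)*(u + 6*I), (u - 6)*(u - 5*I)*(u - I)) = u^2 + u*(-6 - I) + 6*I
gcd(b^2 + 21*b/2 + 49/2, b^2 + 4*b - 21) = b + 7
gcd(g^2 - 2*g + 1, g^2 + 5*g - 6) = g - 1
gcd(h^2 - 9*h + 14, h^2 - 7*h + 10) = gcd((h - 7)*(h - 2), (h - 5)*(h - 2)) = h - 2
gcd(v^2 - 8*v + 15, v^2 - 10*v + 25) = v - 5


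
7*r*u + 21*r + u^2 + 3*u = (7*r + u)*(u + 3)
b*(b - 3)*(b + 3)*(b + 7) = b^4 + 7*b^3 - 9*b^2 - 63*b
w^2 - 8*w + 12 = (w - 6)*(w - 2)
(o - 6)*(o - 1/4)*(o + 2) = o^3 - 17*o^2/4 - 11*o + 3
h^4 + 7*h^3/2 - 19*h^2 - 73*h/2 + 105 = (h - 3)*(h - 2)*(h + 7/2)*(h + 5)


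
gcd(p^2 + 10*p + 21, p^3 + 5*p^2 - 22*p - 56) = p + 7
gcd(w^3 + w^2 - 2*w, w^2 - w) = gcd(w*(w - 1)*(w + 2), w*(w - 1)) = w^2 - w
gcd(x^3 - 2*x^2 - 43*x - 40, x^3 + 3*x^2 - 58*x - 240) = x^2 - 3*x - 40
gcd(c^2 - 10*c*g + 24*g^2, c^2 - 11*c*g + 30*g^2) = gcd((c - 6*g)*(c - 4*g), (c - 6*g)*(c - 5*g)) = c - 6*g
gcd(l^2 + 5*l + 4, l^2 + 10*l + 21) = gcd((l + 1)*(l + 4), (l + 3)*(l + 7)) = 1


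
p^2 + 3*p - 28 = (p - 4)*(p + 7)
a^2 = a^2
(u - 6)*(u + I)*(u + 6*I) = u^3 - 6*u^2 + 7*I*u^2 - 6*u - 42*I*u + 36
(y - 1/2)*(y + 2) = y^2 + 3*y/2 - 1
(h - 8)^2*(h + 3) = h^3 - 13*h^2 + 16*h + 192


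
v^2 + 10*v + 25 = (v + 5)^2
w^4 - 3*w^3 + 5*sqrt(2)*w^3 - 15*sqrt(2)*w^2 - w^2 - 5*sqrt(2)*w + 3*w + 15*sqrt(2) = (w - 3)*(w - 1)*(w + 1)*(w + 5*sqrt(2))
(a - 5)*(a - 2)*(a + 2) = a^3 - 5*a^2 - 4*a + 20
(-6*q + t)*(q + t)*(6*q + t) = -36*q^3 - 36*q^2*t + q*t^2 + t^3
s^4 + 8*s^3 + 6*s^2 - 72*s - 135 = (s - 3)*(s + 3)^2*(s + 5)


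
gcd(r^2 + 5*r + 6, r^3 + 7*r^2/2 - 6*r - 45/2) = r + 3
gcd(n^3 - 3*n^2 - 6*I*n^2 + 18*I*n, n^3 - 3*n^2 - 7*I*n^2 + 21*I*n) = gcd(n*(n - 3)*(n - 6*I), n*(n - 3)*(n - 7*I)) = n^2 - 3*n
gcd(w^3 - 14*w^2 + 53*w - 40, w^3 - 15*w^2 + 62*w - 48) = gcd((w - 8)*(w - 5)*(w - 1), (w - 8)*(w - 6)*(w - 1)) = w^2 - 9*w + 8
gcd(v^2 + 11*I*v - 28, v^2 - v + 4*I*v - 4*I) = v + 4*I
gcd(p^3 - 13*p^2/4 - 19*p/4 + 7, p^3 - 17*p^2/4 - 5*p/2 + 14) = p^2 - 9*p/4 - 7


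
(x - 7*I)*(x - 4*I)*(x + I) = x^3 - 10*I*x^2 - 17*x - 28*I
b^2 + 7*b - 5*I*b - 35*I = (b + 7)*(b - 5*I)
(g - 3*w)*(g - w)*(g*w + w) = g^3*w - 4*g^2*w^2 + g^2*w + 3*g*w^3 - 4*g*w^2 + 3*w^3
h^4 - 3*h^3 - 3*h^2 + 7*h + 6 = (h - 3)*(h - 2)*(h + 1)^2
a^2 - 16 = (a - 4)*(a + 4)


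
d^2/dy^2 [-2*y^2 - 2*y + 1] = -4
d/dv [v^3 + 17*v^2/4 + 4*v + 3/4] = 3*v^2 + 17*v/2 + 4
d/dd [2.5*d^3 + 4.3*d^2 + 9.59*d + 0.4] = 7.5*d^2 + 8.6*d + 9.59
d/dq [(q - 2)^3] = 3*(q - 2)^2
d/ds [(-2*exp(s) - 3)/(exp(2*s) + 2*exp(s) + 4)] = 2*((exp(s) + 1)*(2*exp(s) + 3) - exp(2*s) - 2*exp(s) - 4)*exp(s)/(exp(2*s) + 2*exp(s) + 4)^2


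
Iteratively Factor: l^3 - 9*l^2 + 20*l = (l - 4)*(l^2 - 5*l) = l*(l - 4)*(l - 5)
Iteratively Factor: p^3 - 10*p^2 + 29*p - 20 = (p - 1)*(p^2 - 9*p + 20) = (p - 4)*(p - 1)*(p - 5)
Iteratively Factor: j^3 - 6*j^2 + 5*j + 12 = (j - 4)*(j^2 - 2*j - 3) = (j - 4)*(j + 1)*(j - 3)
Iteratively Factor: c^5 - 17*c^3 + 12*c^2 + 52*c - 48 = (c + 4)*(c^4 - 4*c^3 - c^2 + 16*c - 12) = (c + 2)*(c + 4)*(c^3 - 6*c^2 + 11*c - 6) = (c - 1)*(c + 2)*(c + 4)*(c^2 - 5*c + 6) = (c - 2)*(c - 1)*(c + 2)*(c + 4)*(c - 3)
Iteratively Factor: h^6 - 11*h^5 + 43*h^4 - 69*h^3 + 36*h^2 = (h - 1)*(h^5 - 10*h^4 + 33*h^3 - 36*h^2) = (h - 3)*(h - 1)*(h^4 - 7*h^3 + 12*h^2) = (h - 3)^2*(h - 1)*(h^3 - 4*h^2) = h*(h - 3)^2*(h - 1)*(h^2 - 4*h) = h^2*(h - 3)^2*(h - 1)*(h - 4)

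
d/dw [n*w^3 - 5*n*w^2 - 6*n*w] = n*(3*w^2 - 10*w - 6)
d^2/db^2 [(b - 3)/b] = -6/b^3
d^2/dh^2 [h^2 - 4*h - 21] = 2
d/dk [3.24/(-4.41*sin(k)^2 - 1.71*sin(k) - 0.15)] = (28.5768*sin(k) + 5.5404)*cos(k)/(4.41*sin(k)^2 + 1.71*sin(k) + 0.15)^2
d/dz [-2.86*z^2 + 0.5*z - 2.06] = 0.5 - 5.72*z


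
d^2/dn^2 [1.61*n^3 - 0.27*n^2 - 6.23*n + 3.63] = 9.66*n - 0.54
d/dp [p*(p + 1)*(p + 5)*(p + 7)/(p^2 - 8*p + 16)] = (2*p^4 - 3*p^3 - 156*p^2 - 411*p - 140)/(p^3 - 12*p^2 + 48*p - 64)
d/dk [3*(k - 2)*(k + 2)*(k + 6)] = 9*k^2 + 36*k - 12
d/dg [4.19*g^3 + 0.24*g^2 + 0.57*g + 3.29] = 12.57*g^2 + 0.48*g + 0.57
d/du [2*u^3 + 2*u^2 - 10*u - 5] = 6*u^2 + 4*u - 10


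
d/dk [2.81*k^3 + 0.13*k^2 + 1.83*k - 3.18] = 8.43*k^2 + 0.26*k + 1.83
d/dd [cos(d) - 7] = -sin(d)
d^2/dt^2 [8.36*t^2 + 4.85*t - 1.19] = 16.7200000000000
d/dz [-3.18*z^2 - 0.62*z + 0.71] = -6.36*z - 0.62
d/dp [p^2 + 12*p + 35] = 2*p + 12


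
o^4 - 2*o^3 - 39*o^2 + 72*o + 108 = (o - 6)*(o - 3)*(o + 1)*(o + 6)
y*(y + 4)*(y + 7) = y^3 + 11*y^2 + 28*y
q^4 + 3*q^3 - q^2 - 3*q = q*(q - 1)*(q + 1)*(q + 3)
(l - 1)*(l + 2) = l^2 + l - 2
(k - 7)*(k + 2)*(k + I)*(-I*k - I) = -I*k^4 + k^3 + 4*I*k^3 - 4*k^2 + 19*I*k^2 - 19*k + 14*I*k - 14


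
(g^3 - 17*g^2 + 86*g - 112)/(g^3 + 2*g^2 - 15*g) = (g^3 - 17*g^2 + 86*g - 112)/(g*(g^2 + 2*g - 15))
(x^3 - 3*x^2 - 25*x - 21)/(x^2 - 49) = (x^2 + 4*x + 3)/(x + 7)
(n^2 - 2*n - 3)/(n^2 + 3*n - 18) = (n + 1)/(n + 6)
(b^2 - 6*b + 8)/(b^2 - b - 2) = (b - 4)/(b + 1)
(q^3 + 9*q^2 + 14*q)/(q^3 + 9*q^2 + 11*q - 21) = q*(q + 2)/(q^2 + 2*q - 3)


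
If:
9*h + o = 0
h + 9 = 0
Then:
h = -9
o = 81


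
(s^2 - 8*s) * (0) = 0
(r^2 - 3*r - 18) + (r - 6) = r^2 - 2*r - 24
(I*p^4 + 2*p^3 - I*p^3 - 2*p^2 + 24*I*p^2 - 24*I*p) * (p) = I*p^5 + 2*p^4 - I*p^4 - 2*p^3 + 24*I*p^3 - 24*I*p^2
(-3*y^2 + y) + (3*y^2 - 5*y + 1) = 1 - 4*y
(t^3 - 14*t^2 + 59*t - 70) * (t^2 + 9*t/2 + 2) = t^5 - 19*t^4/2 - 2*t^3 + 335*t^2/2 - 197*t - 140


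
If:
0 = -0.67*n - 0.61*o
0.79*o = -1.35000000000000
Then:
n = 1.56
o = -1.71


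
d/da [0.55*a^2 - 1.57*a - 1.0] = 1.1*a - 1.57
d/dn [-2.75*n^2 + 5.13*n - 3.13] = 5.13 - 5.5*n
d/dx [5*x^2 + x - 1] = 10*x + 1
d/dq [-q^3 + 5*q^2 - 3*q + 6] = -3*q^2 + 10*q - 3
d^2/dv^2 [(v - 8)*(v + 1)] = 2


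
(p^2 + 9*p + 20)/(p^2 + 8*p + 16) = (p + 5)/(p + 4)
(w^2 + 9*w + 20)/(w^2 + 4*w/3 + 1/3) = 3*(w^2 + 9*w + 20)/(3*w^2 + 4*w + 1)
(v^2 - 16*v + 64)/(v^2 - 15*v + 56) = (v - 8)/(v - 7)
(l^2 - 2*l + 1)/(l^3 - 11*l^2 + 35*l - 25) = (l - 1)/(l^2 - 10*l + 25)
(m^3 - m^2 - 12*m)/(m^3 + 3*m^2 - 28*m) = (m + 3)/(m + 7)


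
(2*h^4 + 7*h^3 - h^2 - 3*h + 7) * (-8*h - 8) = -16*h^5 - 72*h^4 - 48*h^3 + 32*h^2 - 32*h - 56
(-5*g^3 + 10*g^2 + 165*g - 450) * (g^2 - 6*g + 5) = -5*g^5 + 40*g^4 + 80*g^3 - 1390*g^2 + 3525*g - 2250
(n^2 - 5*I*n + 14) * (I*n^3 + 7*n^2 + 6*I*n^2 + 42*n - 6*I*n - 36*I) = I*n^5 + 12*n^4 + 6*I*n^4 + 72*n^3 - 27*I*n^3 + 68*n^2 - 162*I*n^2 + 408*n - 84*I*n - 504*I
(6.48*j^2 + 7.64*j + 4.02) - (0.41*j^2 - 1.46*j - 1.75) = 6.07*j^2 + 9.1*j + 5.77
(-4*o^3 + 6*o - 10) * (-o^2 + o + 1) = 4*o^5 - 4*o^4 - 10*o^3 + 16*o^2 - 4*o - 10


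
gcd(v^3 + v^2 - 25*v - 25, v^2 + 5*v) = v + 5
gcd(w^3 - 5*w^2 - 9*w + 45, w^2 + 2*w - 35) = w - 5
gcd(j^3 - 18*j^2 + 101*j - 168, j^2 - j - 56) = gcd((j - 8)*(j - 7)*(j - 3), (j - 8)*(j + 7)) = j - 8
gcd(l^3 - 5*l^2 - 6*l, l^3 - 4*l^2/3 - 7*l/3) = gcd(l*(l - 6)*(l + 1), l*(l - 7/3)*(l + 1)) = l^2 + l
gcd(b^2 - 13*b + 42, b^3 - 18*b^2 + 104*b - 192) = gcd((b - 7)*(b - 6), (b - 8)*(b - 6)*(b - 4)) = b - 6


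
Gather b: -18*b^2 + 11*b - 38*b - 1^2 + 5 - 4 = -18*b^2 - 27*b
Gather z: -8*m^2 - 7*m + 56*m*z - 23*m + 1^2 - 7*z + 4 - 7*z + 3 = -8*m^2 - 30*m + z*(56*m - 14) + 8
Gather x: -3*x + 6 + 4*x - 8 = x - 2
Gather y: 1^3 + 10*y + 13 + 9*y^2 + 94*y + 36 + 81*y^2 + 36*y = 90*y^2 + 140*y + 50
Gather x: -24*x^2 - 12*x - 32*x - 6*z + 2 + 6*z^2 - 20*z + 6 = -24*x^2 - 44*x + 6*z^2 - 26*z + 8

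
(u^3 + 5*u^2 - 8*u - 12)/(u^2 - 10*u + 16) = (u^2 + 7*u + 6)/(u - 8)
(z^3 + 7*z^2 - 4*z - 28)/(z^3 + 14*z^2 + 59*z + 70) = (z - 2)/(z + 5)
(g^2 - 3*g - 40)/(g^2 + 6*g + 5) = (g - 8)/(g + 1)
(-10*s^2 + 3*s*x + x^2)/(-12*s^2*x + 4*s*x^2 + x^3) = (5*s + x)/(x*(6*s + x))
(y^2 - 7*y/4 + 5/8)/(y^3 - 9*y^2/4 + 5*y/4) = (y - 1/2)/(y*(y - 1))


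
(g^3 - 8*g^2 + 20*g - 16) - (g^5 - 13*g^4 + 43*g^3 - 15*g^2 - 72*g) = -g^5 + 13*g^4 - 42*g^3 + 7*g^2 + 92*g - 16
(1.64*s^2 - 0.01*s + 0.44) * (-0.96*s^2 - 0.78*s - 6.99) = -1.5744*s^4 - 1.2696*s^3 - 11.8782*s^2 - 0.2733*s - 3.0756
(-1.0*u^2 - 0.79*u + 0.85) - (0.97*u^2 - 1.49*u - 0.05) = -1.97*u^2 + 0.7*u + 0.9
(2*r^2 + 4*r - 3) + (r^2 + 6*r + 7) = 3*r^2 + 10*r + 4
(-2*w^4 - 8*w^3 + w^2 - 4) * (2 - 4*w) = 8*w^5 + 28*w^4 - 20*w^3 + 2*w^2 + 16*w - 8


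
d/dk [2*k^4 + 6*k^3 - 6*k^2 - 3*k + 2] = 8*k^3 + 18*k^2 - 12*k - 3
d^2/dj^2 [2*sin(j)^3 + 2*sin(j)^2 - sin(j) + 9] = -sin(j)/2 + 9*sin(3*j)/2 + 4*cos(2*j)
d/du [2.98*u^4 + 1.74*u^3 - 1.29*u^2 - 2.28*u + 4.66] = 11.92*u^3 + 5.22*u^2 - 2.58*u - 2.28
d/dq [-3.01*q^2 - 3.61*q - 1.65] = -6.02*q - 3.61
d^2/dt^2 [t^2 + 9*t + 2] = 2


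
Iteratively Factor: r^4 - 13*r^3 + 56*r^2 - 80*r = (r)*(r^3 - 13*r^2 + 56*r - 80) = r*(r - 4)*(r^2 - 9*r + 20) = r*(r - 4)^2*(r - 5)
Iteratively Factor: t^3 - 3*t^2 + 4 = (t - 2)*(t^2 - t - 2) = (t - 2)*(t + 1)*(t - 2)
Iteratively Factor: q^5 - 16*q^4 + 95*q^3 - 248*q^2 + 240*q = (q - 4)*(q^4 - 12*q^3 + 47*q^2 - 60*q) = (q - 4)*(q - 3)*(q^3 - 9*q^2 + 20*q) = q*(q - 4)*(q - 3)*(q^2 - 9*q + 20) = q*(q - 4)^2*(q - 3)*(q - 5)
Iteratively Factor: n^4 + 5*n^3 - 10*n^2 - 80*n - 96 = (n + 3)*(n^3 + 2*n^2 - 16*n - 32) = (n + 3)*(n + 4)*(n^2 - 2*n - 8) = (n - 4)*(n + 3)*(n + 4)*(n + 2)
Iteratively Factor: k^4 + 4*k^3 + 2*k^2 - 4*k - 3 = (k + 1)*(k^3 + 3*k^2 - k - 3) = (k + 1)^2*(k^2 + 2*k - 3) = (k - 1)*(k + 1)^2*(k + 3)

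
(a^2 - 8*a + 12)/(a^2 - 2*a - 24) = (a - 2)/(a + 4)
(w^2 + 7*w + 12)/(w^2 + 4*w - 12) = (w^2 + 7*w + 12)/(w^2 + 4*w - 12)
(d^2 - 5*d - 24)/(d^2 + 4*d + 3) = (d - 8)/(d + 1)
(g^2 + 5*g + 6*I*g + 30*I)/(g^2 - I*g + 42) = (g + 5)/(g - 7*I)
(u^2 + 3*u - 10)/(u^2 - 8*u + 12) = (u + 5)/(u - 6)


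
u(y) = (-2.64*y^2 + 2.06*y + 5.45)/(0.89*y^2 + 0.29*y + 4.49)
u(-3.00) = -2.11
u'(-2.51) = 0.86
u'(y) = (2.06 - 5.28*y)/(0.89*y^2 + 0.29*y + 4.49) + (-1.78*y - 0.29)*(-2.64*y^2 + 2.06*y + 5.45)/(0.89*y^2 + 0.29*y + 4.49)^2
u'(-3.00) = 0.62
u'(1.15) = -0.95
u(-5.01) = -2.80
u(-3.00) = -2.11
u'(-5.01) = 0.17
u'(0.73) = -0.68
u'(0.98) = -0.87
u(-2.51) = -1.75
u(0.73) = 1.07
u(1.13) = 0.74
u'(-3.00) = 0.62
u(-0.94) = 0.24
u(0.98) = 0.88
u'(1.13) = -0.94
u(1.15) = 0.72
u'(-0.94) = 1.47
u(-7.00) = -3.00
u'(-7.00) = 0.05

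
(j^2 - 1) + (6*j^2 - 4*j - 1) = 7*j^2 - 4*j - 2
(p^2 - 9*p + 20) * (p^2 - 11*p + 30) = p^4 - 20*p^3 + 149*p^2 - 490*p + 600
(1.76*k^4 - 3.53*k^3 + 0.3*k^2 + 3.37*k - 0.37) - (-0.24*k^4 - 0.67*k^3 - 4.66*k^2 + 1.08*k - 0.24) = 2.0*k^4 - 2.86*k^3 + 4.96*k^2 + 2.29*k - 0.13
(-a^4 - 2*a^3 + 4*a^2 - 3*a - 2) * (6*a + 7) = -6*a^5 - 19*a^4 + 10*a^3 + 10*a^2 - 33*a - 14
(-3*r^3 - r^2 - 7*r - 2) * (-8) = 24*r^3 + 8*r^2 + 56*r + 16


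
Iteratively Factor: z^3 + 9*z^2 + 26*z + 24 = (z + 3)*(z^2 + 6*z + 8) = (z + 3)*(z + 4)*(z + 2)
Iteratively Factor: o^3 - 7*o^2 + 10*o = (o)*(o^2 - 7*o + 10) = o*(o - 5)*(o - 2)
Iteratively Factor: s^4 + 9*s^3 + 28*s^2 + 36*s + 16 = (s + 1)*(s^3 + 8*s^2 + 20*s + 16) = (s + 1)*(s + 2)*(s^2 + 6*s + 8) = (s + 1)*(s + 2)*(s + 4)*(s + 2)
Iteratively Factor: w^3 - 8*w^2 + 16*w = (w - 4)*(w^2 - 4*w) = w*(w - 4)*(w - 4)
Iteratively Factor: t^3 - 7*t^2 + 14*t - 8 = (t - 4)*(t^2 - 3*t + 2) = (t - 4)*(t - 2)*(t - 1)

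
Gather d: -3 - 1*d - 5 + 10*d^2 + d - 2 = 10*d^2 - 10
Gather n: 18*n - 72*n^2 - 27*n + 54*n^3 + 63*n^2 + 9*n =54*n^3 - 9*n^2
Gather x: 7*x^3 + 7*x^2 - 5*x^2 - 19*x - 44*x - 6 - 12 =7*x^3 + 2*x^2 - 63*x - 18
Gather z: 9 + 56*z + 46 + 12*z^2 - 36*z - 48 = 12*z^2 + 20*z + 7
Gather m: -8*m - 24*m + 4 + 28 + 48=80 - 32*m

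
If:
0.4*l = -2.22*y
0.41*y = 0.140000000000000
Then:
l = -1.90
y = 0.34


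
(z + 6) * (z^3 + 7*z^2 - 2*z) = z^4 + 13*z^3 + 40*z^2 - 12*z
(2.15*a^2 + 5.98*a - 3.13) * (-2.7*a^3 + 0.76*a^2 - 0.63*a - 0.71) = -5.805*a^5 - 14.512*a^4 + 11.6413*a^3 - 7.6727*a^2 - 2.2739*a + 2.2223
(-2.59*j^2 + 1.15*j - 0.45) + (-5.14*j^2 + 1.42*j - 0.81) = -7.73*j^2 + 2.57*j - 1.26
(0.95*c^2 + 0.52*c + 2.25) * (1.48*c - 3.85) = 1.406*c^3 - 2.8879*c^2 + 1.328*c - 8.6625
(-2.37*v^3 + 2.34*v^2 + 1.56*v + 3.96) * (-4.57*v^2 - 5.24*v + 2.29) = 10.8309*v^5 + 1.725*v^4 - 24.8181*v^3 - 20.913*v^2 - 17.178*v + 9.0684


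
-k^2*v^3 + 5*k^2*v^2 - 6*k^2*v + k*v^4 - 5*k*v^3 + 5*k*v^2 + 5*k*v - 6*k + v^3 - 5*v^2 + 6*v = (-k + v)*(v - 3)*(v - 2)*(k*v + 1)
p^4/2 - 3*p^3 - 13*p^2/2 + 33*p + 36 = (p/2 + 1/2)*(p - 6)*(p - 4)*(p + 3)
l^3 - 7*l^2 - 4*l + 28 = (l - 7)*(l - 2)*(l + 2)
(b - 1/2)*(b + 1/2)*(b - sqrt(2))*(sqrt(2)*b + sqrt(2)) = sqrt(2)*b^4 - 2*b^3 + sqrt(2)*b^3 - 2*b^2 - sqrt(2)*b^2/4 - sqrt(2)*b/4 + b/2 + 1/2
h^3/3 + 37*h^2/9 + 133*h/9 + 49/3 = (h/3 + 1)*(h + 7/3)*(h + 7)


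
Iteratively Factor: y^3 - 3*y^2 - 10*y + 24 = (y - 4)*(y^2 + y - 6) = (y - 4)*(y - 2)*(y + 3)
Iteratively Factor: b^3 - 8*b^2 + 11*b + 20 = (b - 5)*(b^2 - 3*b - 4) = (b - 5)*(b - 4)*(b + 1)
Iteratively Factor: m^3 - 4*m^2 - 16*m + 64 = (m - 4)*(m^2 - 16) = (m - 4)*(m + 4)*(m - 4)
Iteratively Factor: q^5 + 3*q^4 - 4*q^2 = (q)*(q^4 + 3*q^3 - 4*q) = q*(q - 1)*(q^3 + 4*q^2 + 4*q) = q*(q - 1)*(q + 2)*(q^2 + 2*q) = q^2*(q - 1)*(q + 2)*(q + 2)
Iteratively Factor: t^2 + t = (t)*(t + 1)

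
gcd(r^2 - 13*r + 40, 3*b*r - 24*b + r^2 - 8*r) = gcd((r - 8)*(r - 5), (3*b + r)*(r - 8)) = r - 8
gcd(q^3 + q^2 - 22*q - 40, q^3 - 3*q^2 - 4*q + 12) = q + 2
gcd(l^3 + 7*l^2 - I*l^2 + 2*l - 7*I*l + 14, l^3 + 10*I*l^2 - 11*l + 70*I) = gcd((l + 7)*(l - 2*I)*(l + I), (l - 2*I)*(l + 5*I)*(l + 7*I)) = l - 2*I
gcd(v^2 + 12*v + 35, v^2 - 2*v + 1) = 1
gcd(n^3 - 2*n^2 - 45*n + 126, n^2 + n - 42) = n^2 + n - 42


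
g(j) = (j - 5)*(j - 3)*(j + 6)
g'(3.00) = -18.00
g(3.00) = 0.00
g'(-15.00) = 702.00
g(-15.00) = -3240.00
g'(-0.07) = -32.71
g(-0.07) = 92.30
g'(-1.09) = -25.08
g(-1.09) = 122.30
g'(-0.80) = -27.88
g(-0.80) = 114.61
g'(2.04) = -28.68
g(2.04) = 22.85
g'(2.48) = -24.47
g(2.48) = 11.11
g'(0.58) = -34.31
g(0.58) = 70.38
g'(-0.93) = -26.69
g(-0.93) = 118.16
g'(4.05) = 0.01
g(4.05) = -10.02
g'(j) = (j - 5)*(j - 3) + (j - 5)*(j + 6) + (j - 3)*(j + 6)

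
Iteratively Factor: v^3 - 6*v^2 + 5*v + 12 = (v - 4)*(v^2 - 2*v - 3) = (v - 4)*(v + 1)*(v - 3)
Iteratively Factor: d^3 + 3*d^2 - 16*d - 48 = (d + 4)*(d^2 - d - 12) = (d - 4)*(d + 4)*(d + 3)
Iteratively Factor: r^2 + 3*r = (r + 3)*(r)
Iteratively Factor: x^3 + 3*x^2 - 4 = (x + 2)*(x^2 + x - 2) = (x - 1)*(x + 2)*(x + 2)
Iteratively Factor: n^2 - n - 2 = (n + 1)*(n - 2)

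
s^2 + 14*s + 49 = (s + 7)^2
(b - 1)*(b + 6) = b^2 + 5*b - 6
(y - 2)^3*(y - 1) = y^4 - 7*y^3 + 18*y^2 - 20*y + 8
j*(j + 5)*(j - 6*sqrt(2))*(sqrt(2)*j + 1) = sqrt(2)*j^4 - 11*j^3 + 5*sqrt(2)*j^3 - 55*j^2 - 6*sqrt(2)*j^2 - 30*sqrt(2)*j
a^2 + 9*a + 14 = (a + 2)*(a + 7)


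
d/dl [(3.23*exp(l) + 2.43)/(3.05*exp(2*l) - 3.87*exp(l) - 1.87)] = (-9.8515*exp(2*l) - 14.823*exp(l) + 3.364)*exp(l)/(9.3025*exp(4*l) - 23.607*exp(3*l) + 3.5699*exp(2*l) + 14.4738*exp(l) + 3.4969)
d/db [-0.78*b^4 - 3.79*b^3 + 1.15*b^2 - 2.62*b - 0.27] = -3.12*b^3 - 11.37*b^2 + 2.3*b - 2.62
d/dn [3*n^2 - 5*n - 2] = 6*n - 5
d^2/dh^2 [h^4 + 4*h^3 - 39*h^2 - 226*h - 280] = 12*h^2 + 24*h - 78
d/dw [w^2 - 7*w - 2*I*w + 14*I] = 2*w - 7 - 2*I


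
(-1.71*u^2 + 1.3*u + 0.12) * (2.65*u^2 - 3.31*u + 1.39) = -4.5315*u^4 + 9.1051*u^3 - 6.3619*u^2 + 1.4098*u + 0.1668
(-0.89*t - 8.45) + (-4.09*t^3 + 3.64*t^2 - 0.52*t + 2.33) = -4.09*t^3 + 3.64*t^2 - 1.41*t - 6.12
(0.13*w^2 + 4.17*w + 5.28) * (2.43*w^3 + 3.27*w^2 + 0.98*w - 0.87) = 0.3159*w^5 + 10.5582*w^4 + 26.5937*w^3 + 21.2391*w^2 + 1.5465*w - 4.5936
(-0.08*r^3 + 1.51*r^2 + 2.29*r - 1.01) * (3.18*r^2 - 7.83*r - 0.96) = -0.2544*r^5 + 5.4282*r^4 - 4.4643*r^3 - 22.5921*r^2 + 5.7099*r + 0.9696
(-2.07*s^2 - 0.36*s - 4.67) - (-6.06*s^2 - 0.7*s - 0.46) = 3.99*s^2 + 0.34*s - 4.21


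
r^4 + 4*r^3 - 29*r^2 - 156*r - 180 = (r - 6)*(r + 2)*(r + 3)*(r + 5)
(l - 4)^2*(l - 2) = l^3 - 10*l^2 + 32*l - 32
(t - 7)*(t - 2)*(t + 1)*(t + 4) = t^4 - 4*t^3 - 27*t^2 + 34*t + 56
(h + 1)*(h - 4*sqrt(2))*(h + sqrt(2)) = h^3 - 3*sqrt(2)*h^2 + h^2 - 8*h - 3*sqrt(2)*h - 8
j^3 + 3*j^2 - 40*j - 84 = (j - 6)*(j + 2)*(j + 7)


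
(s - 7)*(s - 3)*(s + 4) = s^3 - 6*s^2 - 19*s + 84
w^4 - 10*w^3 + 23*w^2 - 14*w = w*(w - 7)*(w - 2)*(w - 1)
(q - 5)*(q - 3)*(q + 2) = q^3 - 6*q^2 - q + 30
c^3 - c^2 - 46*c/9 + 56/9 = (c - 2)*(c - 4/3)*(c + 7/3)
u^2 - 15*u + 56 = (u - 8)*(u - 7)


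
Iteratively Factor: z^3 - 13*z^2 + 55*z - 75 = (z - 5)*(z^2 - 8*z + 15) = (z - 5)^2*(z - 3)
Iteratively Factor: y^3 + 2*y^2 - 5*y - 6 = (y - 2)*(y^2 + 4*y + 3) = (y - 2)*(y + 3)*(y + 1)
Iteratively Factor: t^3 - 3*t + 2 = (t - 1)*(t^2 + t - 2) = (t - 1)*(t + 2)*(t - 1)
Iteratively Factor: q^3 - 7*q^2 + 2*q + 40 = (q + 2)*(q^2 - 9*q + 20) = (q - 5)*(q + 2)*(q - 4)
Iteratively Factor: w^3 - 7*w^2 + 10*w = (w - 5)*(w^2 - 2*w) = (w - 5)*(w - 2)*(w)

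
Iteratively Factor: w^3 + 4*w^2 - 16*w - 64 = (w + 4)*(w^2 - 16) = (w - 4)*(w + 4)*(w + 4)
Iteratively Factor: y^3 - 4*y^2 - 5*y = (y)*(y^2 - 4*y - 5) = y*(y - 5)*(y + 1)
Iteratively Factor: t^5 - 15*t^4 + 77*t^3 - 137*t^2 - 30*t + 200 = (t - 2)*(t^4 - 13*t^3 + 51*t^2 - 35*t - 100) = (t - 5)*(t - 2)*(t^3 - 8*t^2 + 11*t + 20) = (t - 5)*(t - 4)*(t - 2)*(t^2 - 4*t - 5) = (t - 5)*(t - 4)*(t - 2)*(t + 1)*(t - 5)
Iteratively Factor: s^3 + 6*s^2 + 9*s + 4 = (s + 4)*(s^2 + 2*s + 1) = (s + 1)*(s + 4)*(s + 1)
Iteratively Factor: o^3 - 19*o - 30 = (o + 2)*(o^2 - 2*o - 15) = (o + 2)*(o + 3)*(o - 5)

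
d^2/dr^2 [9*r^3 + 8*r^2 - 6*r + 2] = 54*r + 16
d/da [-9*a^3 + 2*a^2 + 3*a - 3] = -27*a^2 + 4*a + 3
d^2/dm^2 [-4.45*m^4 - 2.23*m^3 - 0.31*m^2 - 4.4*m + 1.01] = -53.4*m^2 - 13.38*m - 0.62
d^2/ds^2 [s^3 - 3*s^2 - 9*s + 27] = 6*s - 6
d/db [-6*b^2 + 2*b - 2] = 2 - 12*b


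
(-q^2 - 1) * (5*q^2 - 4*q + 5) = -5*q^4 + 4*q^3 - 10*q^2 + 4*q - 5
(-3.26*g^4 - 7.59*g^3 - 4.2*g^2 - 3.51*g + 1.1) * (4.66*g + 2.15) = -15.1916*g^5 - 42.3784*g^4 - 35.8905*g^3 - 25.3866*g^2 - 2.4205*g + 2.365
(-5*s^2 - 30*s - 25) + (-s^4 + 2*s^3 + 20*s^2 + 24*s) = -s^4 + 2*s^3 + 15*s^2 - 6*s - 25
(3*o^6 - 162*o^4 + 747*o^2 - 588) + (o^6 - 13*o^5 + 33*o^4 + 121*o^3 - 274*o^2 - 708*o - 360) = 4*o^6 - 13*o^5 - 129*o^4 + 121*o^3 + 473*o^2 - 708*o - 948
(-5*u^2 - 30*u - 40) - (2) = -5*u^2 - 30*u - 42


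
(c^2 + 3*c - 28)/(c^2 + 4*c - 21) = (c - 4)/(c - 3)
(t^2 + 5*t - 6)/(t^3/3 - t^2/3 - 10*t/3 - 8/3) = 3*(-t^2 - 5*t + 6)/(-t^3 + t^2 + 10*t + 8)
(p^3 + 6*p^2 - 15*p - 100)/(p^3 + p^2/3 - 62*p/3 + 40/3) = 3*(p + 5)/(3*p - 2)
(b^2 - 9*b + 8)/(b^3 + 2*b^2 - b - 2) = (b - 8)/(b^2 + 3*b + 2)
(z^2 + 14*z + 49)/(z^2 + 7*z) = (z + 7)/z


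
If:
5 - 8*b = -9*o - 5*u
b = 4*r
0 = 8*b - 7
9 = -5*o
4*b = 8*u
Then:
No Solution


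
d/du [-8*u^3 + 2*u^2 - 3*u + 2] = -24*u^2 + 4*u - 3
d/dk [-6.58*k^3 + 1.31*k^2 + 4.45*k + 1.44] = -19.74*k^2 + 2.62*k + 4.45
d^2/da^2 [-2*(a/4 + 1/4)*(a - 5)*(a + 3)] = 1 - 3*a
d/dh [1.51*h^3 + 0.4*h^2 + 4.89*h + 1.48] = 4.53*h^2 + 0.8*h + 4.89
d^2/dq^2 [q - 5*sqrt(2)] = 0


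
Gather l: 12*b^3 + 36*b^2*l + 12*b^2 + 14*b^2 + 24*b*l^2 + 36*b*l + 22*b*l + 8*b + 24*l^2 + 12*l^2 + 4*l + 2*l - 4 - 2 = 12*b^3 + 26*b^2 + 8*b + l^2*(24*b + 36) + l*(36*b^2 + 58*b + 6) - 6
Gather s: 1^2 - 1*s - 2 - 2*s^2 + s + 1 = -2*s^2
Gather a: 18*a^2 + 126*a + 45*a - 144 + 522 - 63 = 18*a^2 + 171*a + 315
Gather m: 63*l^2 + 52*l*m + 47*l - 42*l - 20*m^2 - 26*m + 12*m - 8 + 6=63*l^2 + 5*l - 20*m^2 + m*(52*l - 14) - 2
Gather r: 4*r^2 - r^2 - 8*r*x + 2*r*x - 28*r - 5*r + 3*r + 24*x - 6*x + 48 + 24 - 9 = 3*r^2 + r*(-6*x - 30) + 18*x + 63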